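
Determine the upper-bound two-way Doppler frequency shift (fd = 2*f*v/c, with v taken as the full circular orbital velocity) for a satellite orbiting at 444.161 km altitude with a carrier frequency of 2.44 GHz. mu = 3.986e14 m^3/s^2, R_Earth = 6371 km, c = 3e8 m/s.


r = 6.815161e+06 m
v = sqrt(mu/r) = 7647.6955 m/s (worst-case radial velocity)
f = 2.44 GHz = 2.44e+09 Hz
fd = 2*f*v/c = 2*2.44e+09*7647.6955/3.0e+08
fd = 124402.5133 Hz

124402.5133 Hz


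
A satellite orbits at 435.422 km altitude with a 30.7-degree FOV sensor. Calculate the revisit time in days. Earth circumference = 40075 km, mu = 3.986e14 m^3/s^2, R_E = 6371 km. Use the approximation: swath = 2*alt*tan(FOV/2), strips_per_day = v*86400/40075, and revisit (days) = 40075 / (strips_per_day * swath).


swath = 2*435.422*tan(0.267908) = 239.0530 km
v = sqrt(mu/r) = 7652.6035 m/s = 7.6526 km/s
strips/day = v*86400/40075 = 7.6526*86400/40075 = 16.4987
coverage/day = strips * swath = 16.4987 * 239.0530 = 3944.0607 km
revisit = 40075 / 3944.0607 = 10.1608 days

10.1608 days


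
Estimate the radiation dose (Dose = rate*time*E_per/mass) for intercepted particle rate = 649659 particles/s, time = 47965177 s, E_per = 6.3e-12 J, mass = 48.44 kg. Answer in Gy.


Total energy deposited = rate * time * E_per
  = 649659 * 47965177 * 6.3e-12 = 196.3144 J
Dose = E_total / mass = 196.3144 / 48.44
Dose = 4.0527 Gy

4.0527 Gy


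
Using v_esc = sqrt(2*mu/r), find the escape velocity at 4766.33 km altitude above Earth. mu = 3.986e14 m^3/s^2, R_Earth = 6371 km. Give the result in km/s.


r = 6371.0 + 4766.33 = 11137.3300 km = 1.113733e+07 m
v_esc = sqrt(2*mu/r) = sqrt(2*3.986e14 / 1.113733e+07)
v_esc = 8460.4429 m/s = 8.4604 km/s

8.4604 km/s


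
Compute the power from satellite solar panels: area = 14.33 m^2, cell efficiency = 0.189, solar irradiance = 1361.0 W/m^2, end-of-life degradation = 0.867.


P = area * eta * S * degradation
P = 14.33 * 0.189 * 1361.0 * 0.867
P = 3195.8414 W

3195.8414 W


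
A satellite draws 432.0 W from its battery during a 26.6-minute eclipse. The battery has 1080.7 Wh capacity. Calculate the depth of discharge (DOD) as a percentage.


E_used = P * t / 60 = 432.0 * 26.6 / 60 = 191.5200 Wh
DOD = E_used / E_total * 100 = 191.5200 / 1080.7 * 100
DOD = 17.7218 %

17.7218 %


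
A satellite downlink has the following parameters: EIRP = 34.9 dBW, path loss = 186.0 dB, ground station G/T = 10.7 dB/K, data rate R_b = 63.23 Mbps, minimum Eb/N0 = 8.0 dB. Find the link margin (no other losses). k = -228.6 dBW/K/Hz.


C/N0 = EIRP - FSPL + G/T - k = 34.9 - 186.0 + 10.7 - (-228.6)
C/N0 = 88.2000 dB-Hz
R_b = 63.23 Mbps = 6.323e+07 bps -> 10*log10(R_b) = 78.0092 dB-Hz
Eb/N0 = C/N0 - 10*log10(R_b) = 88.2000 - 78.0092 = 10.1908 dB
Margin = Eb/N0 - Eb/N0_req = 10.1908 - 8.0 = 2.1908 dB (link closes)

2.1908 dB


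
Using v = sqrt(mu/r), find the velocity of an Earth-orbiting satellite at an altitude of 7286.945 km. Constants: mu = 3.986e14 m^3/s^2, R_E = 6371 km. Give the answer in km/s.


r = R_E + alt = 6371.0 + 7286.945 = 13657.9450 km = 1.3657945e+07 m
v = sqrt(mu/r) = sqrt(3.986e14 / 1.3657945e+07) = 5402.2660 m/s = 5.4023 km/s

5.4023 km/s


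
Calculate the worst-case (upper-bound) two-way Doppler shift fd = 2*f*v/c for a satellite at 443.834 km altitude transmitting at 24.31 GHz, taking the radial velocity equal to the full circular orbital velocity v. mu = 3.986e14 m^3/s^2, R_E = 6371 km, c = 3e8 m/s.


r = 6.814834e+06 m
v = sqrt(mu/r) = 7647.8790 m/s (worst-case radial velocity)
f = 24.31 GHz = 2.431e+10 Hz
fd = 2*f*v/c = 2*2.431e+10*7647.8790/3.0e+08
fd = 1.2394663e+06 Hz

1.2395e+06 Hz


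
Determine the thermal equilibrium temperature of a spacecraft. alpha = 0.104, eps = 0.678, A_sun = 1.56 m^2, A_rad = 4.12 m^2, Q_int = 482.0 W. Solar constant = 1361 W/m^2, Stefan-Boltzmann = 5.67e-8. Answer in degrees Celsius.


Numerator = alpha*S*A_sun + Q_int = 0.104*1361*1.56 + 482.0 = 702.8086 W
Denominator = eps*sigma*A_rad = 0.678*5.67e-8*4.12 = 1.5838351e-07 W/K^4
T^4 = 4.4373851e+09 K^4
T = 258.0963 K = -15.0537 C

-15.0537 degrees Celsius


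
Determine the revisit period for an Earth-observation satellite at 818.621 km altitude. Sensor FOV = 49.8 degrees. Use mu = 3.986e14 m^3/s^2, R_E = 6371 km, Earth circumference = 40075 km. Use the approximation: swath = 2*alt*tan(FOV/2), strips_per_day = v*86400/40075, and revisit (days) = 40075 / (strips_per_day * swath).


swath = 2*818.621*tan(0.434587) = 759.9824 km
v = sqrt(mu/r) = 7445.8734 m/s = 7.4459 km/s
strips/day = v*86400/40075 = 7.4459*86400/40075 = 16.0530
coverage/day = strips * swath = 16.0530 * 759.9824 = 12199.9883 km
revisit = 40075 / 12199.9883 = 3.2848 days

3.2848 days


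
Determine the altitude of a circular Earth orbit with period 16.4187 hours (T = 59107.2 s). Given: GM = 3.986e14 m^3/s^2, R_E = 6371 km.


T = 59107.2 s
r = (mu*T^2/(4*pi^2))^(1/3) = (3.986e14 * 59107.2^2 / (4*pi^2))^(1/3)
r = 3.2795892e+07 m = 32795.8917 km
alt = r - R_E = 32795.8917 - 6371 = 26424.8917 km

26424.8917 km


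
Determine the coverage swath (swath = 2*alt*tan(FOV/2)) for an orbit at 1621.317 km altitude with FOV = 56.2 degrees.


FOV = 56.2 deg = 0.980875 rad
swath = 2 * alt * tan(FOV/2) = 2 * 1621.317 * tan(0.4904375)
swath = 2 * 1621.317 * 0.5339503
swath = 1731.4053 km

1731.4053 km


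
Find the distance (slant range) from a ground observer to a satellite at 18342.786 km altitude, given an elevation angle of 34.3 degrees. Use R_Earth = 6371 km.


h = 18342.786 km, el = 34.3 deg
d = -R_E*sin(el) + sqrt((R_E*sin(el))^2 + 2*R_E*h + h^2)
d = -6371.0000*sin(0.5986479) + sqrt((6371.0000*0.563526)^2 + 2*6371.0000*18342.786 + 18342.786^2)
d = 20556.6447 km

20556.6447 km


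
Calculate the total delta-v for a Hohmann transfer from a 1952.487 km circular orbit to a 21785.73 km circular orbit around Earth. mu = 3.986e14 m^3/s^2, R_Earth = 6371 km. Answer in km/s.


r1 = 8323.4870 km = 8.323487e+06 m
r2 = 28156.7300 km = 2.815673e+07 m
dv1 = sqrt(mu/r1)*(sqrt(2*r2/(r1+r2)) - 1) = 1677.7621 m/s
dv2 = sqrt(mu/r2)*(1 - sqrt(2*r1/(r1+r2))) = 1220.8546 m/s
total dv = |dv1| + |dv2| = 1677.7621 + 1220.8546 = 2898.6167 m/s = 2.8986 km/s

2.8986 km/s


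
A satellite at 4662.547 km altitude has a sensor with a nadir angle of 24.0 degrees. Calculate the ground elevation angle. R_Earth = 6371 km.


r = R_E + alt = 11033.5470 km
Law of sines in the satellite / Earth-center / ground-point triangle:
  sin(nadir)/R_E = sin(90 + el)/r  =>  cos(el) = (r/R_E)*sin(nadir)
cos(el) = (11033.5470 / 6371.0000) * sin(24.0 deg) = 0.7044024
el = arccos(0.7044024) = 45.2187 deg
(Earth-central angle = 90 - nadir - el = 20.7813 deg)

45.2187 degrees


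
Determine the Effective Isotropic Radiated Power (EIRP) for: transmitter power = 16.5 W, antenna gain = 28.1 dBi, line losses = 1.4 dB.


Pt = 16.5 W = 12.1748 dBW
EIRP = Pt_dBW + Gt - losses = 12.1748 + 28.1 - 1.4 = 38.8748 dBW

38.8748 dBW


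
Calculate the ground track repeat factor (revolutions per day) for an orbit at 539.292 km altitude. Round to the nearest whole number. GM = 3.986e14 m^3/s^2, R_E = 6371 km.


r = 6.910292e+06 m
T = 2*pi*sqrt(r^3/mu) = 5716.8371 s = 95.2806 min
revs/day = 1440 / 95.2806 = 15.1133
Rounded: 15 revolutions per day

15 revolutions per day


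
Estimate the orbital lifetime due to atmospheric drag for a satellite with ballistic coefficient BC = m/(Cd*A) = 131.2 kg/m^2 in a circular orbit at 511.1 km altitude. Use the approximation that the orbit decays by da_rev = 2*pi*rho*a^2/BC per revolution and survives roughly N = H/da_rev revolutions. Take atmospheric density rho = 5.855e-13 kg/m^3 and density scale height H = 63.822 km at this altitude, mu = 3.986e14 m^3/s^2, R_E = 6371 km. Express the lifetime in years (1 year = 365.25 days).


a = R_E + alt = 6882.1000 km = 6.8821e+06 m
da_rev = 2*pi*rho*a^2/BC = 2*pi*5.855e-13*(6.8821e+06)^2/131.2 = 1.328051 m per revolution
N = H/da_rev = 63822.0000 m / 1.328051 m = 48056.8742 revolutions
P = 2*pi*sqrt(a^3/mu) = 5681.8883 s
lifetime = N*P = 48056.8742 * 5681.8883 = 2.7305379e+08 s = 3160.3448 days
years = 3160.3448 / 365.25 = 8.6526 years

8.6526 years


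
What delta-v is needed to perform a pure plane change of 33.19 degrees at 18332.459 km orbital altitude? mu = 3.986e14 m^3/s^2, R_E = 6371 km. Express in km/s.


r = 24703.4590 km = 2.4703459e+07 m
V = sqrt(mu/r) = 4016.8884 m/s
di = 33.19 deg = 0.5792748 rad
dV = 2*V*sin(di/2) = 2*4016.8884*sin(0.2896374)
dV = 2294.4847 m/s = 2.2945 km/s

2.2945 km/s


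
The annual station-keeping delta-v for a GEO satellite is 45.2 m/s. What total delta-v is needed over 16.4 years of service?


dV = rate * years = 45.2 * 16.4
dV = 741.2800 m/s

741.2800 m/s


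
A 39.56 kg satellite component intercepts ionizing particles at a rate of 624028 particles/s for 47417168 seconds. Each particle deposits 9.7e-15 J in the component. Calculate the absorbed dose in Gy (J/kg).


Total energy deposited = rate * time * E_per
  = 624028 * 47417168 * 9.7e-15 = 0.2870195 J
Dose = E_total / mass = 0.2870195 / 39.56
Dose = 0.007255296 Gy

0.0073 Gy


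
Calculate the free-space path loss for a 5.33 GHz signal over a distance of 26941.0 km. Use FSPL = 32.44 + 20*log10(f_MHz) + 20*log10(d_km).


f = 5.33 GHz = 5330.0000 MHz
d = 26941.0 km
FSPL = 32.44 + 20*log10(5330.0000) + 20*log10(26941.0)
FSPL = 32.44 + 74.5345 + 88.6083
FSPL = 195.5828 dB

195.5828 dB


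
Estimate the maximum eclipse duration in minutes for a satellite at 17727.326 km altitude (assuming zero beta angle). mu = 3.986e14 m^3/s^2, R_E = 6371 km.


r = 24098.3260 km
T = 620.4979 min
Eclipse fraction = arcsin(R_E/r)/pi = arcsin(6371.0000/24098.3260)/pi
= arcsin(0.2643752)/pi = 0.08516573
Eclipse duration = 0.08516573 * 620.4979 = 52.8452 min

52.8452 minutes


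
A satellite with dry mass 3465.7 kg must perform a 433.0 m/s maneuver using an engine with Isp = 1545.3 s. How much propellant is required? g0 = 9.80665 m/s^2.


ve = Isp * g0 = 1545.3 * 9.80665 = 15154.216245 m/s
mass ratio = exp(dv/ve) = exp(433.0/15154.216245) = 1.02898503
m_prop = m_dry * (mr - 1) = 3465.7 * (1.02898503 - 1)
m_prop = 100.4534 kg

100.4534 kg


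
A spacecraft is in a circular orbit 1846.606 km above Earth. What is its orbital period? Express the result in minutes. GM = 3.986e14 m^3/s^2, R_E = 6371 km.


r = 8217.6060 km = 8.217606e+06 m
T = 2*pi*sqrt(r^3/mu) = 2*pi*sqrt(5.5492711e+20 / 3.986e14)
T = 7413.6007 s = 123.5600 min

123.5600 minutes


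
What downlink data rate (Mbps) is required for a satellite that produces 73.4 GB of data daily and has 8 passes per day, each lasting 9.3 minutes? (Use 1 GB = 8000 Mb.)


total contact time = 8 * 9.3 * 60 = 4464.0000 s
data = 73.4 GB = 587200.0000 Mb
rate = 587200.0000 / 4464.0000 = 131.5412 Mbps

131.5412 Mbps


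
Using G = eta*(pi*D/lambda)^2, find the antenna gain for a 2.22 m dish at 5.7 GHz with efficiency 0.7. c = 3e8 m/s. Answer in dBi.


lambda = c/f = 3e8 / 5.7e+09 = 0.05263158 m
G = eta*(pi*D/lambda)^2 = 0.7*(pi*2.22/0.05263158)^2
G = 12291.6713 (linear)
G = 10*log10(12291.6713) = 40.8961 dBi

40.8961 dBi


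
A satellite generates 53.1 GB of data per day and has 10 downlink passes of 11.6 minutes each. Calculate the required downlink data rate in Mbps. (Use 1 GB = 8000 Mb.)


total contact time = 10 * 11.6 * 60 = 6960.0000 s
data = 53.1 GB = 424800.0000 Mb
rate = 424800.0000 / 6960.0000 = 61.0345 Mbps

61.0345 Mbps


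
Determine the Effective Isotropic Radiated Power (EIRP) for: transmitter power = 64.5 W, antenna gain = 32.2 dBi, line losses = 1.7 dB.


Pt = 64.5 W = 18.0956 dBW
EIRP = Pt_dBW + Gt - losses = 18.0956 + 32.2 - 1.7 = 48.5956 dBW

48.5956 dBW


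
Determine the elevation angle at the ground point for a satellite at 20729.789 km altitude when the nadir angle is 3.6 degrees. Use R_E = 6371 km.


r = R_E + alt = 27100.7890 km
Law of sines in the satellite / Earth-center / ground-point triangle:
  sin(nadir)/R_E = sin(90 + el)/r  =>  cos(el) = (r/R_E)*sin(nadir)
cos(el) = (27100.7890 / 6371.0000) * sin(3.6 deg) = 0.2670966
el = arccos(0.2670966) = 74.5084 deg
(Earth-central angle = 90 - nadir - el = 11.8916 deg)

74.5084 degrees


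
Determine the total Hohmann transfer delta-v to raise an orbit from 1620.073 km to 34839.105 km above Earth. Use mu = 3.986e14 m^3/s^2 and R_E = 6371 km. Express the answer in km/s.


r1 = 7991.0730 km = 7.991073e+06 m
r2 = 41210.1050 km = 4.1210105e+07 m
dv1 = sqrt(mu/r1)*(sqrt(2*r2/(r1+r2)) - 1) = 2078.4073 m/s
dv2 = sqrt(mu/r2)*(1 - sqrt(2*r1/(r1+r2))) = 1337.5036 m/s
total dv = |dv1| + |dv2| = 2078.4073 + 1337.5036 = 3415.9109 m/s = 3.4159 km/s

3.4159 km/s


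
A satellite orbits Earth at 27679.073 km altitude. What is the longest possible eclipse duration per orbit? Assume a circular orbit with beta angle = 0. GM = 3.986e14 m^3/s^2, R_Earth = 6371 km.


r = 34050.0730 km
T = 1042.1663 min
Eclipse fraction = arcsin(R_E/r)/pi = arcsin(6371.0000/34050.0730)/pi
= arcsin(0.1871068)/pi = 0.05991104
Eclipse duration = 0.05991104 * 1042.1663 = 62.4373 min

62.4373 minutes


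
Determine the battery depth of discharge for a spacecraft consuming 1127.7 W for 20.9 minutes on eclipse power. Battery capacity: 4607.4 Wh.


E_used = P * t / 60 = 1127.7 * 20.9 / 60 = 392.8155 Wh
DOD = E_used / E_total * 100 = 392.8155 / 4607.4 * 100
DOD = 8.5258 %

8.5258 %


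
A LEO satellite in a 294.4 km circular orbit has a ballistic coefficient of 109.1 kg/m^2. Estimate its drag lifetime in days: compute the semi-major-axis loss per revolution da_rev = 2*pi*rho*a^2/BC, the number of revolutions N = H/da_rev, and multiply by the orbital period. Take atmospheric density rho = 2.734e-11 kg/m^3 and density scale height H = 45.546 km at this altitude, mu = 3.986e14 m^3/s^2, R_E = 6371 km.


a = R_E + alt = 6665.4000 km = 6.6654e+06 m
da_rev = 2*pi*rho*a^2/BC = 2*pi*2.734e-11*(6.6654e+06)^2/109.1 = 69.952955 m per revolution
N = H/da_rev = 45546.0000 m / 69.952955 m = 651.0947 revolutions
P = 2*pi*sqrt(a^3/mu) = 5415.6495 s
lifetime = N*P = 651.0947 * 5415.6495 = 3.5261008e+06 s = 40.8114 days

40.8114 days


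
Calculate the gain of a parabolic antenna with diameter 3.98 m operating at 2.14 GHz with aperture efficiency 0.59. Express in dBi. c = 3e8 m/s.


lambda = c/f = 3e8 / 2.14e+09 = 0.1401869 m
G = eta*(pi*D/lambda)^2 = 0.59*(pi*3.98/0.1401869)^2
G = 4693.5661 (linear)
G = 10*log10(4693.5661) = 36.7150 dBi

36.7150 dBi


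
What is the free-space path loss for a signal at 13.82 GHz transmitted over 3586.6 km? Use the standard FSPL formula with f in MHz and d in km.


f = 13.82 GHz = 13820.0000 MHz
d = 3586.6 km
FSPL = 32.44 + 20*log10(13820.0000) + 20*log10(3586.6)
FSPL = 32.44 + 82.8102 + 71.0937
FSPL = 186.3438 dB

186.3438 dB


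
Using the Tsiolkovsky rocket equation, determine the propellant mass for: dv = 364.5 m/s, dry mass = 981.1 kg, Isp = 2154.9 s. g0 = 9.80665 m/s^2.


ve = Isp * g0 = 2154.9 * 9.80665 = 21132.350085 m/s
mass ratio = exp(dv/ve) = exp(364.5/21132.350085) = 1.01739805
m_prop = m_dry * (mr - 1) = 981.1 * (1.01739805 - 1)
m_prop = 17.0692 kg

17.0692 kg


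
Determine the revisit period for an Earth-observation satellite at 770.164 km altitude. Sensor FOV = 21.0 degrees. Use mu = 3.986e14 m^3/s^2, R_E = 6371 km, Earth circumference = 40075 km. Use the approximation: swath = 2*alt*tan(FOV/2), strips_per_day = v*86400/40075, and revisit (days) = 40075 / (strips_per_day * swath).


swath = 2*770.164*tan(0.1832596) = 285.4829 km
v = sqrt(mu/r) = 7471.0930 m/s = 7.4711 km/s
strips/day = v*86400/40075 = 7.4711*86400/40075 = 16.1074
coverage/day = strips * swath = 16.1074 * 285.4829 = 4598.3761 km
revisit = 40075 / 4598.3761 = 8.7150 days

8.7150 days


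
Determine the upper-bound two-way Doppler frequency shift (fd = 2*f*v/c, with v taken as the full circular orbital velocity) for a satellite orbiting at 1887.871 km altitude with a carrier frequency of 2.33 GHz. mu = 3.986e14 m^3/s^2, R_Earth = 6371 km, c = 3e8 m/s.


r = 8.258871e+06 m
v = sqrt(mu/r) = 6947.1761 m/s (worst-case radial velocity)
f = 2.33 GHz = 2.33e+09 Hz
fd = 2*f*v/c = 2*2.33e+09*6947.1761/3.0e+08
fd = 107912.8016 Hz

107912.8016 Hz


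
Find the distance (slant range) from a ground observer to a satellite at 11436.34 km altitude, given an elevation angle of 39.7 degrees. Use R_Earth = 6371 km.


h = 11436.34 km, el = 39.7 deg
d = -R_E*sin(el) + sqrt((R_E*sin(el))^2 + 2*R_E*h + h^2)
d = -6371.0000*sin(0.6928957) + sqrt((6371.0000*0.6387678)^2 + 2*6371.0000*11436.34 + 11436.34^2)
d = 13049.7933 km

13049.7933 km


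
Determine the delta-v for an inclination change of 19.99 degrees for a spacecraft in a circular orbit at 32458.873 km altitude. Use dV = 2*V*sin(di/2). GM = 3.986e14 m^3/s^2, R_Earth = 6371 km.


r = 38829.8730 km = 3.8829873e+07 m
V = sqrt(mu/r) = 3203.9495 m/s
di = 19.99 deg = 0.3488913 rad
dV = 2*V*sin(di/2) = 2*3203.9495*sin(0.1744457)
dV = 1112.1693 m/s = 1.1122 km/s

1.1122 km/s


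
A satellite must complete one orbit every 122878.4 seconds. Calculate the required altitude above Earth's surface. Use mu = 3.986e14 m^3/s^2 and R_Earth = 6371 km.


T = 122878.4 s
r = (mu*T^2/(4*pi^2))^(1/3) = (3.986e14 * 122878.4^2 / (4*pi^2))^(1/3)
r = 5.3420697e+07 m = 53420.6971 km
alt = r - R_E = 53420.6971 - 6371 = 47049.6971 km

47049.6971 km


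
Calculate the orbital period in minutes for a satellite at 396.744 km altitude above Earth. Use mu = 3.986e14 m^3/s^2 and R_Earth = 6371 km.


r = 6767.7440 km = 6.767744e+06 m
T = 2*pi*sqrt(r^3/mu) = 2*pi*sqrt(3.0997864e+20 / 3.986e14)
T = 5540.8591 s = 92.3477 min

92.3477 minutes


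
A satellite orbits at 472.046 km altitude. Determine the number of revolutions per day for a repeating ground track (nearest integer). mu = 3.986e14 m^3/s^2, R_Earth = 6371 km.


r = 6.843046e+06 m
T = 2*pi*sqrt(r^3/mu) = 5633.5922 s = 93.8932 min
revs/day = 1440 / 93.8932 = 15.3366
Rounded: 15 revolutions per day

15 revolutions per day


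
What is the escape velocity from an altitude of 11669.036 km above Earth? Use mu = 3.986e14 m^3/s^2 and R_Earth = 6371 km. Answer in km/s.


r = 6371.0 + 11669.036 = 18040.0360 km = 1.8040036e+07 m
v_esc = sqrt(2*mu/r) = sqrt(2*3.986e14 / 1.8040036e+07)
v_esc = 6647.6010 m/s = 6.6476 km/s

6.6476 km/s


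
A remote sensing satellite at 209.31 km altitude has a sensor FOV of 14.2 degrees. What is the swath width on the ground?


FOV = 14.2 deg = 0.2478368 rad
swath = 2 * alt * tan(FOV/2) = 2 * 209.31 * tan(0.1239184)
swath = 2 * 209.31 * 0.1245566
swath = 52.1419 km

52.1419 km


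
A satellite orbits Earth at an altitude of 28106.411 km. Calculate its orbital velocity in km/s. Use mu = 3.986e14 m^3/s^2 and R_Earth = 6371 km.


r = R_E + alt = 6371.0 + 28106.411 = 34477.4110 km = 3.4477411e+07 m
v = sqrt(mu/r) = sqrt(3.986e14 / 3.4477411e+07) = 3400.1754 m/s = 3.4002 km/s

3.4002 km/s


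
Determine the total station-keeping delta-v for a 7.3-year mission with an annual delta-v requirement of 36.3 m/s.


dV = rate * years = 36.3 * 7.3
dV = 264.9900 m/s

264.9900 m/s


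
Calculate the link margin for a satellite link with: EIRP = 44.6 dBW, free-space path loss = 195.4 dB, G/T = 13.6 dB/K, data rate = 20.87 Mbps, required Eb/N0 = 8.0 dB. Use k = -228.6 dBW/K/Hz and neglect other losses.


C/N0 = EIRP - FSPL + G/T - k = 44.6 - 195.4 + 13.6 - (-228.6)
C/N0 = 91.4000 dB-Hz
R_b = 20.87 Mbps = 2.087e+07 bps -> 10*log10(R_b) = 73.1952 dB-Hz
Eb/N0 = C/N0 - 10*log10(R_b) = 91.4000 - 73.1952 = 18.2048 dB
Margin = Eb/N0 - Eb/N0_req = 18.2048 - 8.0 = 10.2048 dB (link closes)

10.2048 dB


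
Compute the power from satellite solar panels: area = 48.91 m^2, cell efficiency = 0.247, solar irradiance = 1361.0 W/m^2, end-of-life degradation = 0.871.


P = area * eta * S * degradation
P = 48.91 * 0.247 * 1361.0 * 0.871
P = 14320.9193 W

14320.9193 W


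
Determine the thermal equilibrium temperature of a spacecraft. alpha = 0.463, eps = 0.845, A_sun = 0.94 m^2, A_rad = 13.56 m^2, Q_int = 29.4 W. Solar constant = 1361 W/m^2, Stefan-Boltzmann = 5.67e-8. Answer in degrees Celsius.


Numerator = alpha*S*A_sun + Q_int = 0.463*1361*0.94 + 29.4 = 621.7344 W
Denominator = eps*sigma*A_rad = 0.845*5.67e-8*13.56 = 6.4967994e-07 W/K^4
T^4 = 9.5698571e+08 K^4
T = 175.8840 K = -97.2660 C

-97.2660 degrees Celsius


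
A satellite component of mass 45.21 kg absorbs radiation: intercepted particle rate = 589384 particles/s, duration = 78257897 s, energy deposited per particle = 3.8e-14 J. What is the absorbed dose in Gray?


Total energy deposited = rate * time * E_per
  = 589384 * 78257897 * 3.8e-14 = 1.7527 J
Dose = E_total / mass = 1.7527 / 45.21
Dose = 0.0387682 Gy

0.0388 Gy


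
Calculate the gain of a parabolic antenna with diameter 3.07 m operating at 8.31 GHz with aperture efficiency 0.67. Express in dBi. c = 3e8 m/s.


lambda = c/f = 3e8 / 8.31e+09 = 0.03610108 m
G = eta*(pi*D/lambda)^2 = 0.67*(pi*3.07/0.03610108)^2
G = 47820.1393 (linear)
G = 10*log10(47820.1393) = 46.7961 dBi

46.7961 dBi


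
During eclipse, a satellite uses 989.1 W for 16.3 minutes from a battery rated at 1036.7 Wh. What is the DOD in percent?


E_used = P * t / 60 = 989.1 * 16.3 / 60 = 268.7055 Wh
DOD = E_used / E_total * 100 = 268.7055 / 1036.7 * 100
DOD = 25.9193 %

25.9193 %


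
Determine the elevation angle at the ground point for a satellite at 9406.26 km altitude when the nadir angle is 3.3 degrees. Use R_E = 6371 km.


r = R_E + alt = 15777.2600 km
Law of sines in the satellite / Earth-center / ground-point triangle:
  sin(nadir)/R_E = sin(90 + el)/r  =>  cos(el) = (r/R_E)*sin(nadir)
cos(el) = (15777.2600 / 6371.0000) * sin(3.3 deg) = 0.1425526
el = arccos(0.1425526) = 81.8044 deg
(Earth-central angle = 90 - nadir - el = 4.8956 deg)

81.8044 degrees


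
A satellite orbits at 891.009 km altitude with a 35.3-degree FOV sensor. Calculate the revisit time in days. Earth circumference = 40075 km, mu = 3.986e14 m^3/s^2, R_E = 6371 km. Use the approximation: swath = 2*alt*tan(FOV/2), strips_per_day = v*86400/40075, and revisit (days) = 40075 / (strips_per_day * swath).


swath = 2*891.009*tan(0.3080506) = 567.0015 km
v = sqrt(mu/r) = 7408.6701 m/s = 7.4087 km/s
strips/day = v*86400/40075 = 7.4087*86400/40075 = 15.9728
coverage/day = strips * swath = 15.9728 * 567.0015 = 9056.5889 km
revisit = 40075 / 9056.5889 = 4.4250 days

4.4250 days


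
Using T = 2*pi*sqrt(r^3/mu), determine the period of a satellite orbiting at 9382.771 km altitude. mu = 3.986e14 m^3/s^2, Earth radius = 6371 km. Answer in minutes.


r = 15753.7710 km = 1.5753771e+07 m
T = 2*pi*sqrt(r^3/mu) = 2*pi*sqrt(3.9097914e+21 / 3.986e14)
T = 19678.3198 s = 327.9720 min

327.9720 minutes


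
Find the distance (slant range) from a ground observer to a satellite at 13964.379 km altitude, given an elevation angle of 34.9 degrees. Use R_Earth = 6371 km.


h = 13964.379 km, el = 34.9 deg
d = -R_E*sin(el) + sqrt((R_E*sin(el))^2 + 2*R_E*h + h^2)
d = -6371.0000*sin(0.6091199) + sqrt((6371.0000*0.5721459)^2 + 2*6371.0000*13964.379 + 13964.379^2)
d = 16007.4680 km

16007.4680 km


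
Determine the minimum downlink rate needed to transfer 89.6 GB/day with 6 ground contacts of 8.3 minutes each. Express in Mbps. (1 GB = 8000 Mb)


total contact time = 6 * 8.3 * 60 = 2988.0000 s
data = 89.6 GB = 716800.0000 Mb
rate = 716800.0000 / 2988.0000 = 239.8929 Mbps

239.8929 Mbps


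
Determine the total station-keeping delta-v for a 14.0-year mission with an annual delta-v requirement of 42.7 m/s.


dV = rate * years = 42.7 * 14.0
dV = 597.8000 m/s

597.8000 m/s


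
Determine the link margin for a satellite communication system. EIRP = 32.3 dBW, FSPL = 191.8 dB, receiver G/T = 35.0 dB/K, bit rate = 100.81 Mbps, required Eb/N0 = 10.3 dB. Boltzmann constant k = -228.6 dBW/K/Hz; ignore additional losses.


C/N0 = EIRP - FSPL + G/T - k = 32.3 - 191.8 + 35.0 - (-228.6)
C/N0 = 104.1000 dB-Hz
R_b = 100.81 Mbps = 1.0081e+08 bps -> 10*log10(R_b) = 80.0350 dB-Hz
Eb/N0 = C/N0 - 10*log10(R_b) = 104.1000 - 80.0350 = 24.0650 dB
Margin = Eb/N0 - Eb/N0_req = 24.0650 - 10.3 = 13.7650 dB (link closes)

13.7650 dB


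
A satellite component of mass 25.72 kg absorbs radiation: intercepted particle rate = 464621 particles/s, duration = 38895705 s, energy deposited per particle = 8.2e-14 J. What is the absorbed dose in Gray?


Total energy deposited = rate * time * E_per
  = 464621 * 38895705 * 8.2e-14 = 1.4819 J
Dose = E_total / mass = 1.4819 / 25.72
Dose = 0.05761604 Gy

0.0576 Gy


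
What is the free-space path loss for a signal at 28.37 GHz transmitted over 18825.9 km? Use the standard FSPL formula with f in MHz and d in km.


f = 28.37 GHz = 28370.0000 MHz
d = 18825.9 km
FSPL = 32.44 + 20*log10(28370.0000) + 20*log10(18825.9)
FSPL = 32.44 + 89.0572 + 85.4951
FSPL = 206.9923 dB

206.9923 dB


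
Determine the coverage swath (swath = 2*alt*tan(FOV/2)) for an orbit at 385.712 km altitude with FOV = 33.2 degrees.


FOV = 33.2 deg = 0.5794493 rad
swath = 2 * alt * tan(FOV/2) = 2 * 385.712 * tan(0.2897247)
swath = 2 * 385.712 * 0.2981129
swath = 229.9715 km

229.9715 km


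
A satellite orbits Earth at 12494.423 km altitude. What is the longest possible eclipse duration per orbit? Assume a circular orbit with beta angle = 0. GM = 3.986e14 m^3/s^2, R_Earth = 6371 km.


r = 18865.4230 km
T = 429.7934 min
Eclipse fraction = arcsin(R_E/r)/pi = arcsin(6371.0000/18865.4230)/pi
= arcsin(0.3377078)/pi = 0.1096516
Eclipse duration = 0.1096516 * 429.7934 = 47.1275 min

47.1275 minutes


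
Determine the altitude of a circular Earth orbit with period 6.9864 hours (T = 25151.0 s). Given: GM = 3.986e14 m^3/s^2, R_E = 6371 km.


T = 25151.0 s
r = (mu*T^2/(4*pi^2))^(1/3) = (3.986e14 * 25151.0^2 / (4*pi^2))^(1/3)
r = 1.855365e+07 m = 18553.6499 km
alt = r - R_E = 18553.6499 - 6371 = 12182.6499 km

12182.6499 km


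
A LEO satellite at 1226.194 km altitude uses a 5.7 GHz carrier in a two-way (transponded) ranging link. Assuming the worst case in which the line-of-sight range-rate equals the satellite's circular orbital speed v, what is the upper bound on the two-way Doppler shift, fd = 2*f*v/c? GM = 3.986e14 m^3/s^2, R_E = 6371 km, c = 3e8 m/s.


r = 7.597194e+06 m
v = sqrt(mu/r) = 7243.3928 m/s (worst-case radial velocity)
f = 5.7 GHz = 5.7e+09 Hz
fd = 2*f*v/c = 2*5.7e+09*7243.3928/3.0e+08
fd = 275248.9276 Hz

275248.9276 Hz


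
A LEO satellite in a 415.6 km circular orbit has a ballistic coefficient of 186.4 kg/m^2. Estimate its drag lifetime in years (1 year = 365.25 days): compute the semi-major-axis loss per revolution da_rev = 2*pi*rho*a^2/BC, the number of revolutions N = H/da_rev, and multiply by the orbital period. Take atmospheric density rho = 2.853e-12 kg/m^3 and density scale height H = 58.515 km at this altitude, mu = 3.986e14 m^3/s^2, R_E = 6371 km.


a = R_E + alt = 6786.6000 km = 6.7866e+06 m
da_rev = 2*pi*rho*a^2/BC = 2*pi*2.853e-12*(6.7866e+06)^2/186.4 = 4.429352 m per revolution
N = H/da_rev = 58515.0000 m / 4.429352 m = 13210.7347 revolutions
P = 2*pi*sqrt(a^3/mu) = 5564.0318 s
lifetime = N*P = 13210.7347 * 5564.0318 = 7.3504948e+07 s = 850.7517 days
years = 850.7517 / 365.25 = 2.3292 years

2.3292 years


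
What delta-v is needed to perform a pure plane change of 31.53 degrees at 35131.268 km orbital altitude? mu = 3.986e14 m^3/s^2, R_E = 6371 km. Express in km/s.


r = 41502.2680 km = 4.1502268e+07 m
V = sqrt(mu/r) = 3099.0796 m/s
di = 31.53 deg = 0.5503023 rad
dV = 2*V*sin(di/2) = 2*3099.0796*sin(0.2751512)
dV = 1683.9928 m/s = 1.6840 km/s

1.6840 km/s


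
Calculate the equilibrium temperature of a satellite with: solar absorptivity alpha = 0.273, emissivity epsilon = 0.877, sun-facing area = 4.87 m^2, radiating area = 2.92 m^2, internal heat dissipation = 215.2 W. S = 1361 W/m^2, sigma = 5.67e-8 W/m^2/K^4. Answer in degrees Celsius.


Numerator = alpha*S*A_sun + Q_int = 0.273*1361*4.87 + 215.2 = 2024.6631 W
Denominator = eps*sigma*A_rad = 0.877*5.67e-8*2.92 = 1.4519963e-07 W/K^4
T^4 = 1.3943997e+10 K^4
T = 343.6345 K = 70.4845 C

70.4845 degrees Celsius


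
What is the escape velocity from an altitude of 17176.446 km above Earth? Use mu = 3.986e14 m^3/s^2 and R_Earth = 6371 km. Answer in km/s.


r = 6371.0 + 17176.446 = 23547.4460 km = 2.3547446e+07 m
v_esc = sqrt(2*mu/r) = sqrt(2*3.986e14 / 2.3547446e+07)
v_esc = 5818.5094 m/s = 5.8185 km/s

5.8185 km/s


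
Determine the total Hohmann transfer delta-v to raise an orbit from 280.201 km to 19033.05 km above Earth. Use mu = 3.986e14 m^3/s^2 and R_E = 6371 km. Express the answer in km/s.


r1 = 6651.2010 km = 6.651201e+06 m
r2 = 25404.0500 km = 2.540405e+07 m
dv1 = sqrt(mu/r1)*(sqrt(2*r2/(r1+r2)) - 1) = 2004.8200 m/s
dv2 = sqrt(mu/r2)*(1 - sqrt(2*r1/(r1+r2))) = 1409.3948 m/s
total dv = |dv1| + |dv2| = 2004.8200 + 1409.3948 = 3414.2148 m/s = 3.4142 km/s

3.4142 km/s


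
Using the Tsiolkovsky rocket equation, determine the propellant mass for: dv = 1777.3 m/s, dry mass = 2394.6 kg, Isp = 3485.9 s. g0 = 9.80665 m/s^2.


ve = Isp * g0 = 3485.9 * 9.80665 = 34185.001235 m/s
mass ratio = exp(dv/ve) = exp(1777.3/34185.001235) = 1.05336588
m_prop = m_dry * (mr - 1) = 2394.6 * (1.05336588 - 1)
m_prop = 127.7899 kg

127.7899 kg


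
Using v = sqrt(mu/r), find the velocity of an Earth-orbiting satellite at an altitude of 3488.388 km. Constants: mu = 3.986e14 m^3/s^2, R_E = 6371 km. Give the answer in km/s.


r = R_E + alt = 6371.0 + 3488.388 = 9859.3880 km = 9.859388e+06 m
v = sqrt(mu/r) = sqrt(3.986e14 / 9.859388e+06) = 6358.3388 m/s = 6.3583 km/s

6.3583 km/s


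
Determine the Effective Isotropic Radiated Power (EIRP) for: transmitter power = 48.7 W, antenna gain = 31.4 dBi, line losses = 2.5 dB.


Pt = 48.7 W = 16.8753 dBW
EIRP = Pt_dBW + Gt - losses = 16.8753 + 31.4 - 2.5 = 45.7753 dBW

45.7753 dBW


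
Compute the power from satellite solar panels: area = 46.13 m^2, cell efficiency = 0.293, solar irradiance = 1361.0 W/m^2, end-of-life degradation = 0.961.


P = area * eta * S * degradation
P = 46.13 * 0.293 * 1361.0 * 0.961
P = 17677.9779 W

17677.9779 W


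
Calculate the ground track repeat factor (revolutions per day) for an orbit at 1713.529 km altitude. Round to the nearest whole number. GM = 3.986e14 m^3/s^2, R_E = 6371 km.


r = 8.084529e+06 m
T = 2*pi*sqrt(r^3/mu) = 7234.2466 s = 120.5708 min
revs/day = 1440 / 120.5708 = 11.9432
Rounded: 12 revolutions per day

12 revolutions per day


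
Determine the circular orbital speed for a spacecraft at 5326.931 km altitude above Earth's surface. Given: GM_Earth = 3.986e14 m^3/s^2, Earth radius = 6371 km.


r = R_E + alt = 6371.0 + 5326.931 = 11697.9310 km = 1.1697931e+07 m
v = sqrt(mu/r) = sqrt(3.986e14 / 1.1697931e+07) = 5837.3283 m/s = 5.8373 km/s

5.8373 km/s


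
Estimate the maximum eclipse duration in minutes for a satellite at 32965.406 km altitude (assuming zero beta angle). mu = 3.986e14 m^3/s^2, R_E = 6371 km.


r = 39336.4060 km
T = 1294.0528 min
Eclipse fraction = arcsin(R_E/r)/pi = arcsin(6371.0000/39336.4060)/pi
= arcsin(0.1619619)/pi = 0.05178218
Eclipse duration = 0.05178218 * 1294.0528 = 67.0089 min

67.0089 minutes


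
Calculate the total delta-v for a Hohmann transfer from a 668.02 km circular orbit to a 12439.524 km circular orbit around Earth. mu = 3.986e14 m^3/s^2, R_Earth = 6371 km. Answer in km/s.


r1 = 7039.0200 km = 7.03902e+06 m
r2 = 18810.5240 km = 1.8810524e+07 m
dv1 = sqrt(mu/r1)*(sqrt(2*r2/(r1+r2)) - 1) = 1553.1330 m/s
dv2 = sqrt(mu/r2)*(1 - sqrt(2*r1/(r1+r2))) = 1206.1532 m/s
total dv = |dv1| + |dv2| = 1553.1330 + 1206.1532 = 2759.2862 m/s = 2.7593 km/s

2.7593 km/s


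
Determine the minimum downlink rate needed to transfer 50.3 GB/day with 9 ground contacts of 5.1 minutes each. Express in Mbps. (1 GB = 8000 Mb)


total contact time = 9 * 5.1 * 60 = 2754.0000 s
data = 50.3 GB = 402400.0000 Mb
rate = 402400.0000 / 2754.0000 = 146.1147 Mbps

146.1147 Mbps


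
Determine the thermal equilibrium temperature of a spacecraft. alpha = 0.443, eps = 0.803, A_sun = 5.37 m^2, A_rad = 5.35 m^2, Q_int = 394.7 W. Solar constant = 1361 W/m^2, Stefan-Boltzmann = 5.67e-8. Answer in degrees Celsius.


Numerator = alpha*S*A_sun + Q_int = 0.443*1361*5.37 + 394.7 = 3632.3965 W
Denominator = eps*sigma*A_rad = 0.803*5.67e-8*5.35 = 2.4358603e-07 W/K^4
T^4 = 1.4912171e+10 K^4
T = 349.4501 K = 76.3001 C

76.3001 degrees Celsius


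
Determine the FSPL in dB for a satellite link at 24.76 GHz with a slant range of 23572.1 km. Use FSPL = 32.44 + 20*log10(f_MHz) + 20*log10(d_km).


f = 24.76 GHz = 24760.0000 MHz
d = 23572.1 km
FSPL = 32.44 + 20*log10(24760.0000) + 20*log10(23572.1)
FSPL = 32.44 + 87.8750 + 87.4480
FSPL = 207.7630 dB

207.7630 dB


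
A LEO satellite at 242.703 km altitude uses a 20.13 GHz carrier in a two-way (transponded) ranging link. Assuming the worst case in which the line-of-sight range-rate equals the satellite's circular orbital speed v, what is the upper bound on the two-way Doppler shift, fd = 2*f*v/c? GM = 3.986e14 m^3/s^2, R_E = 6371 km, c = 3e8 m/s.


r = 6.613703e+06 m
v = sqrt(mu/r) = 7763.2988 m/s (worst-case radial velocity)
f = 20.13 GHz = 2.013e+10 Hz
fd = 2*f*v/c = 2*2.013e+10*7763.2988/3.0e+08
fd = 1.0418347e+06 Hz

1.0418e+06 Hz


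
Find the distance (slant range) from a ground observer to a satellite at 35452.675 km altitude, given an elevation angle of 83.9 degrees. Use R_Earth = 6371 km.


h = 35452.675 km, el = 83.9 deg
d = -R_E*sin(el) + sqrt((R_E*sin(el))^2 + 2*R_E*h + h^2)
d = -6371.0000*sin(1.4643) + sqrt((6371.0000*0.9943379)^2 + 2*6371.0000*35452.675 + 35452.675^2)
d = 35483.2682 km

35483.2682 km


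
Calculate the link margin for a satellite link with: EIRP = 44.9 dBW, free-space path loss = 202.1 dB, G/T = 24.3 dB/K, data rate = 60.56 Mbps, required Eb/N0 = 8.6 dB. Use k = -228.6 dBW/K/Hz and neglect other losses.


C/N0 = EIRP - FSPL + G/T - k = 44.9 - 202.1 + 24.3 - (-228.6)
C/N0 = 95.7000 dB-Hz
R_b = 60.56 Mbps = 6.056e+07 bps -> 10*log10(R_b) = 77.8219 dB-Hz
Eb/N0 = C/N0 - 10*log10(R_b) = 95.7000 - 77.8219 = 17.8781 dB
Margin = Eb/N0 - Eb/N0_req = 17.8781 - 8.6 = 9.2781 dB (link closes)

9.2781 dB


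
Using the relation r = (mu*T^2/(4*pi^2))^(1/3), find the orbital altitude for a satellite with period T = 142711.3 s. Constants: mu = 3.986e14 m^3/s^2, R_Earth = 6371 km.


T = 142711.3 s
r = (mu*T^2/(4*pi^2))^(1/3) = (3.986e14 * 142711.3^2 / (4*pi^2))^(1/3)
r = 5.9024379e+07 m = 59024.3791 km
alt = r - R_E = 59024.3791 - 6371 = 52653.3791 km

52653.3791 km


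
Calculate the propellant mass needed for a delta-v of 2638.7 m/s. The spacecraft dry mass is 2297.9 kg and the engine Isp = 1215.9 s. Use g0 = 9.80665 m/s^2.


ve = Isp * g0 = 1215.9 * 9.80665 = 11923.905735 m/s
mass ratio = exp(dv/ve) = exp(2638.7/11923.905735) = 1.24769137
m_prop = m_dry * (mr - 1) = 2297.9 * (1.24769137 - 1)
m_prop = 569.1700 kg

569.1700 kg


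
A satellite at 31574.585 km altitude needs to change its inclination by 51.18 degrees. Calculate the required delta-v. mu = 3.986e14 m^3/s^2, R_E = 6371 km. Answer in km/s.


r = 37945.5850 km = 3.7945585e+07 m
V = sqrt(mu/r) = 3241.0671 m/s
di = 51.18 deg = 0.8932595 rad
dV = 2*V*sin(di/2) = 2*3241.0671*sin(0.4466298)
dV = 2799.8175 m/s = 2.7998 km/s

2.7998 km/s


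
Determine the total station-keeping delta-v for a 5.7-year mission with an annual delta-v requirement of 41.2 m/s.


dV = rate * years = 41.2 * 5.7
dV = 234.8400 m/s

234.8400 m/s


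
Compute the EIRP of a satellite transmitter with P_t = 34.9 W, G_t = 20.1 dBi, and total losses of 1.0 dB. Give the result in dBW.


Pt = 34.9 W = 15.4283 dBW
EIRP = Pt_dBW + Gt - losses = 15.4283 + 20.1 - 1.0 = 34.5283 dBW

34.5283 dBW


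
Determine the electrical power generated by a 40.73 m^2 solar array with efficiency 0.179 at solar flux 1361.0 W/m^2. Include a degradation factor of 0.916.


P = area * eta * S * degradation
P = 40.73 * 0.179 * 1361.0 * 0.916
P = 9089.1033 W

9089.1033 W


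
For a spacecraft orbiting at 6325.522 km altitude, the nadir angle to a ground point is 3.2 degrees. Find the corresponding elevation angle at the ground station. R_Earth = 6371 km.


r = R_E + alt = 12696.5220 km
Law of sines in the satellite / Earth-center / ground-point triangle:
  sin(nadir)/R_E = sin(90 + el)/r  =>  cos(el) = (r/R_E)*sin(nadir)
cos(el) = (12696.5220 / 6371.0000) * sin(3.2 deg) = 0.1112445
el = arccos(0.1112445) = 83.6129 deg
(Earth-central angle = 90 - nadir - el = 3.1871 deg)

83.6129 degrees


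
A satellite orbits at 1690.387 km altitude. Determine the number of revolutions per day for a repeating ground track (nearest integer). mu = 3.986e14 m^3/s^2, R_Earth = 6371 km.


r = 8.061387e+06 m
T = 2*pi*sqrt(r^3/mu) = 7203.2067 s = 120.0534 min
revs/day = 1440 / 120.0534 = 11.9947
Rounded: 12 revolutions per day

12 revolutions per day


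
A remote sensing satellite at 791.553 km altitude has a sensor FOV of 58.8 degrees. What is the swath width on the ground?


FOV = 58.8 deg = 1.0263 rad
swath = 2 * alt * tan(FOV/2) = 2 * 791.553 * tan(0.5131268)
swath = 2 * 791.553 * 0.563471
swath = 892.0344 km

892.0344 km


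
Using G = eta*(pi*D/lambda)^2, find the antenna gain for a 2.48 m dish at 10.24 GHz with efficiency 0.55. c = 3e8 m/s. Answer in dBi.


lambda = c/f = 3e8 / 1.024e+10 = 0.02929688 m
G = eta*(pi*D/lambda)^2 = 0.55*(pi*2.48/0.02929688)^2
G = 38897.6353 (linear)
G = 10*log10(38897.6353) = 45.8992 dBi

45.8992 dBi


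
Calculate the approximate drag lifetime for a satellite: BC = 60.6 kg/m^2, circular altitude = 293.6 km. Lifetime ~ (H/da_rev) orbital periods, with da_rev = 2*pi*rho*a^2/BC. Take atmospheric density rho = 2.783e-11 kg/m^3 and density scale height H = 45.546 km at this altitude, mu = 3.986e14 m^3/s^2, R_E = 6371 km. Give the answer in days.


a = R_E + alt = 6664.6000 km = 6.6646e+06 m
da_rev = 2*pi*rho*a^2/BC = 2*pi*2.783e-11*(6.6646e+06)^2/60.6 = 128.164760 m per revolution
N = H/da_rev = 45546.0000 m / 128.164760 m = 355.3707 revolutions
P = 2*pi*sqrt(a^3/mu) = 5414.6745 s
lifetime = N*P = 355.3707 * 5414.6745 = 1.9242166e+06 s = 22.2710 days

22.2710 days


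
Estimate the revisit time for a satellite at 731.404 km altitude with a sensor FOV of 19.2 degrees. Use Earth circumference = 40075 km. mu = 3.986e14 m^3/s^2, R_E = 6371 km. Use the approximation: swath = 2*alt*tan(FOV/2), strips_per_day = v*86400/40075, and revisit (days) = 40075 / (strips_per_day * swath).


swath = 2*731.404*tan(0.1675516) = 247.4155 km
v = sqrt(mu/r) = 7491.4513 m/s = 7.4915 km/s
strips/day = v*86400/40075 = 7.4915*86400/40075 = 16.1513
coverage/day = strips * swath = 16.1513 * 247.4155 = 3996.0692 km
revisit = 40075 / 3996.0692 = 10.0286 days

10.0286 days


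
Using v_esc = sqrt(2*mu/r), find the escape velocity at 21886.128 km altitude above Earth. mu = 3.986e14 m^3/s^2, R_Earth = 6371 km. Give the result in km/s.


r = 6371.0 + 21886.128 = 28257.1280 km = 2.8257128e+07 m
v_esc = sqrt(2*mu/r) = sqrt(2*3.986e14 / 2.8257128e+07)
v_esc = 5311.5300 m/s = 5.3115 km/s

5.3115 km/s


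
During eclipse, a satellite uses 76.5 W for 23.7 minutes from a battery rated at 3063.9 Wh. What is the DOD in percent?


E_used = P * t / 60 = 76.5 * 23.7 / 60 = 30.2175 Wh
DOD = E_used / E_total * 100 = 30.2175 / 3063.9 * 100
DOD = 0.986243 %

0.9862 %


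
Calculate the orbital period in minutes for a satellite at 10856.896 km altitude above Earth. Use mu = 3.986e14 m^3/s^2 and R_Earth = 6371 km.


r = 17227.8960 km = 1.7227896e+07 m
T = 2*pi*sqrt(r^3/mu) = 2*pi*sqrt(5.1132464e+21 / 3.986e14)
T = 22503.9930 s = 375.0665 min

375.0665 minutes


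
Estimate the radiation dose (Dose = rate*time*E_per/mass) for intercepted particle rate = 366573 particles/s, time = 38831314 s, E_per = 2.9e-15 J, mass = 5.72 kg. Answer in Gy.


Total energy deposited = rate * time * E_per
  = 366573 * 38831314 * 2.9e-15 = 0.04128008 J
Dose = E_total / mass = 0.04128008 / 5.72
Dose = 0.007216798 Gy

0.0072 Gy
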